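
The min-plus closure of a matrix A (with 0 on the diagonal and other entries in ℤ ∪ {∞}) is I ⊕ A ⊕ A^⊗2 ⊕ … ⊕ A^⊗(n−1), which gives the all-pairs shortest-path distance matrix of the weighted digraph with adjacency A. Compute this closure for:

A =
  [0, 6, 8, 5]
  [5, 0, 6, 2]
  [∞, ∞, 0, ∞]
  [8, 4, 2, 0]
Closure =
  [0, 6, 7, 5]
  [5, 0, 4, 2]
  [∞, ∞, 0, ∞]
  [8, 4, 2, 0]

This is the Floyd-Warshall all-pairs shortest-path computation. For each intermediate vertex k = 0, 1, …, 3, update dist[i][j] ← min(dist[i][j], dist[i][k] + dist[k][j]). The final matrix gives, for each (i, j), the minimum total weight of any directed path from i to j (possibly empty when i = j).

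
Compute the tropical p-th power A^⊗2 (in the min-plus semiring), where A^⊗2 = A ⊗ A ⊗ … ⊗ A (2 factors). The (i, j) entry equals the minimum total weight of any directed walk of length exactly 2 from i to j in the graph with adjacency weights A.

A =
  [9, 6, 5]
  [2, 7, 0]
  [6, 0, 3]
A^⊗2 =
  [8, 5, 6]
  [6, 0, 3]
  [2, 3, 0]

Each entry (A^⊗2)_ij equals the minimum over all length-2 walks i = v_0 → v_1 → … → v_2 = j of Σ_t A[v_t][v_{t+1}]. For example, for (i, j) = (0, 2) we minimise over 3 possible intermediate vertex sequences; the minimum is 6, attained along the walk 0 → 1 → 2.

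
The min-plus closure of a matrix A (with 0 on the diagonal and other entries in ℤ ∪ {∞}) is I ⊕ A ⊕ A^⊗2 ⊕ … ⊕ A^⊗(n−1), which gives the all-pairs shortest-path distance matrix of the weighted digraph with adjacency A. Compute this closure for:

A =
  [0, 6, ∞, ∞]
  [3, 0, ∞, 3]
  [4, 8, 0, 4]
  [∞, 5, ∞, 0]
Closure =
  [0, 6, ∞, 9]
  [3, 0, ∞, 3]
  [4, 8, 0, 4]
  [8, 5, ∞, 0]

This is the Floyd-Warshall all-pairs shortest-path computation. For each intermediate vertex k = 0, 1, …, 3, update dist[i][j] ← min(dist[i][j], dist[i][k] + dist[k][j]). The final matrix gives, for each (i, j), the minimum total weight of any directed path from i to j (possibly empty when i = j).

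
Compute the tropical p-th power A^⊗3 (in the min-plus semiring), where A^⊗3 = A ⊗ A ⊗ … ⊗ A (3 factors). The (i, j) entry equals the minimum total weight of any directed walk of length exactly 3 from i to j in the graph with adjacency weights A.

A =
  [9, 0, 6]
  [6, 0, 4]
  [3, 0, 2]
A^⊗3 =
  [6, 0, 4]
  [6, 0, 4]
  [6, 0, 4]

Each entry (A^⊗3)_ij equals the minimum over all length-3 walks i = v_0 → v_1 → … → v_3 = j of Σ_t A[v_t][v_{t+1}]. For example, for (i, j) = (0, 2) we minimise over 9 possible intermediate vertex sequences; the minimum is 4, attained along the walk 0 → 1 → 1 → 2.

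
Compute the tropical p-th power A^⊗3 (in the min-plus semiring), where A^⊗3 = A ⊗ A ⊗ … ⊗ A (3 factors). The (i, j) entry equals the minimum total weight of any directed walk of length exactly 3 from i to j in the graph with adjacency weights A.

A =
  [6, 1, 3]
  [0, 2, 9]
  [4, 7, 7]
A^⊗3 =
  [3, 2, 4]
  [1, 3, 5]
  [5, 7, 10]

Each entry (A^⊗3)_ij equals the minimum over all length-3 walks i = v_0 → v_1 → … → v_3 = j of Σ_t A[v_t][v_{t+1}]. For example, for (i, j) = (0, 2) we minimise over 9 possible intermediate vertex sequences; the minimum is 4, attained along the walk 0 → 1 → 0 → 2.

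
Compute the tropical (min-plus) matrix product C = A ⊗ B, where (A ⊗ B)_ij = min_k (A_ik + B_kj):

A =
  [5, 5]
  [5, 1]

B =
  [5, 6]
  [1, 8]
A ⊗ B =
  [6, 11]
  [2, 9]

Apply the min-plus product entry-by-entry:
  C[0][0] = min over k of (A[0][0] + B[0][0] = 5 + 5 = 10, A[0][1] + B[1][0] = 5 + 1 = 6) = 6 (attained at k = 1)
  C[0][1] = min over k of (A[0][0] + B[0][1] = 5 + 6 = 11, A[0][1] + B[1][1] = 5 + 8 = 13) = 11 (attained at k = 0)
  C[1][0] = min over k of (A[1][0] + B[0][0] = 5 + 5 = 10, A[1][1] + B[1][0] = 1 + 1 = 2) = 2 (attained at k = 1)
  C[1][1] = min over k of (A[1][0] + B[0][1] = 5 + 6 = 11, A[1][1] + B[1][1] = 1 + 8 = 9) = 9 (attained at k = 1)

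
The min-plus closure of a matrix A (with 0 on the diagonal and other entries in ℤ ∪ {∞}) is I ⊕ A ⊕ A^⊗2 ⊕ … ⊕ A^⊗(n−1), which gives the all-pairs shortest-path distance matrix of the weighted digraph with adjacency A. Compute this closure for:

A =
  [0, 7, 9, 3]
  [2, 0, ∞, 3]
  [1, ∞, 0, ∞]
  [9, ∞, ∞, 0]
Closure =
  [0, 7, 9, 3]
  [2, 0, 11, 3]
  [1, 8, 0, 4]
  [9, 16, 18, 0]

This is the Floyd-Warshall all-pairs shortest-path computation. For each intermediate vertex k = 0, 1, …, 3, update dist[i][j] ← min(dist[i][j], dist[i][k] + dist[k][j]). The final matrix gives, for each (i, j), the minimum total weight of any directed path from i to j (possibly empty when i = j).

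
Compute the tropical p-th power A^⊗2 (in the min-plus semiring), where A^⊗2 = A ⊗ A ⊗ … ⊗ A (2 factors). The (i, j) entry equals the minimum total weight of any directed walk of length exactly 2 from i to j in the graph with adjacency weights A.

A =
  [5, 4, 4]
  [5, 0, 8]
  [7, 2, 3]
A^⊗2 =
  [9, 4, 7]
  [5, 0, 8]
  [7, 2, 6]

Each entry (A^⊗2)_ij equals the minimum over all length-2 walks i = v_0 → v_1 → … → v_2 = j of Σ_t A[v_t][v_{t+1}]. For example, for (i, j) = (0, 2) we minimise over 3 possible intermediate vertex sequences; the minimum is 7, attained along the walk 0 → 2 → 2.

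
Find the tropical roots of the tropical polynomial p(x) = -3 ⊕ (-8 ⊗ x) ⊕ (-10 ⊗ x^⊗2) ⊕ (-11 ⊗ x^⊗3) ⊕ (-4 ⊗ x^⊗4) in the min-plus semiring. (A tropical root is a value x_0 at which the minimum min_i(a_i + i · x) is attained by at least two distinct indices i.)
Roots: {-7, 1, 2, 5}

Each tropical root is a break point of the lower envelope of the lines y = a_i + i · x (there are 5 lines, with slopes 0, 1, ..., 4). Only the lines that attain the minimum somewhere contribute to roots; other lines are dominated. Here the surviving (envelope) indices are i = 4, i = 3, i = 2, i = 1, i = 0.
Intersections between consecutive envelope lines give the roots: for adjacent envelope indices i < j the intersection is x = (a_i − a_j) / (j − i). Reading off the sorted break points: {-7, 1, 2, 5}.
Verification: at each break x_0, at least two indices attain the minimum of min_i(a_i + i · x_0).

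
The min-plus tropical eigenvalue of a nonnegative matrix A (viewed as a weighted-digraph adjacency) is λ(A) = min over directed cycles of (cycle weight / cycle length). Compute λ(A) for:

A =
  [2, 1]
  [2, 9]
λ(A) = 3/2

Enumerate directed cycles and compute their means (weight / length). Sample:
  cycle 0 → 0: weight = 2, length = 1, mean = 2/1 ≈ 2.000
  cycle 1 → 1: weight = 9, length = 1, mean = 9/1 ≈ 9.000
  cycle 0 → 1 → 0: weight = 3, length = 2, mean = 3/2 ≈ 1.500
  cycle 1 → 0 → 1: weight = 3, length = 2, mean = 3/2 ≈ 1.500
Minimum mean = 1.500, attained e.g. along the cycle 0 → 1 → 0 with weight 3 and length 2. So λ(A) = 3/2 = 3/2.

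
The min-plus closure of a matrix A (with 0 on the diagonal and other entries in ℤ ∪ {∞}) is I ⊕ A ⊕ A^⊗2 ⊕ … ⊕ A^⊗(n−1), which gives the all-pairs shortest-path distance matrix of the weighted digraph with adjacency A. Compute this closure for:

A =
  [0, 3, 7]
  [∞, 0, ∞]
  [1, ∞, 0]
Closure =
  [0, 3, 7]
  [∞, 0, ∞]
  [1, 4, 0]

This is the Floyd-Warshall all-pairs shortest-path computation. For each intermediate vertex k = 0, 1, …, 2, update dist[i][j] ← min(dist[i][j], dist[i][k] + dist[k][j]). The final matrix gives, for each (i, j), the minimum total weight of any directed path from i to j (possibly empty when i = j).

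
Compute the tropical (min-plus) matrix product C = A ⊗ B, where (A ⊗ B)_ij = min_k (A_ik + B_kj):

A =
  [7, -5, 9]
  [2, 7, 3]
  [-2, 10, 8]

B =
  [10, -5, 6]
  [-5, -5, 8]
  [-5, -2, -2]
A ⊗ B =
  [-10, -10, 3]
  [-2, -3, 1]
  [3, -7, 4]

Apply the min-plus product entry-by-entry:
  C[0][0] = min over k of (A[0][0] + B[0][0] = 7 + 10 = 17, A[0][1] + B[1][0] = -5 + -5 = -10, A[0][2] + B[2][0] = 9 + -5 = 4) = -10 (attained at k = 1)
  C[0][1] = min over k of (A[0][0] + B[0][1] = 7 + -5 = 2, A[0][1] + B[1][1] = -5 + -5 = -10, A[0][2] + B[2][1] = 9 + -2 = 7) = -10 (attained at k = 1)
  C[0][2] = min over k of (A[0][0] + B[0][2] = 7 + 6 = 13, A[0][1] + B[1][2] = -5 + 8 = 3, A[0][2] + B[2][2] = 9 + -2 = 7) = 3 (attained at k = 1)
  C[1][0] = min over k of (A[1][0] + B[0][0] = 2 + 10 = 12, A[1][1] + B[1][0] = 7 + -5 = 2, A[1][2] + B[2][0] = 3 + -5 = -2) = -2 (attained at k = 2)
  C[1][1] = min over k of (A[1][0] + B[0][1] = 2 + -5 = -3, A[1][1] + B[1][1] = 7 + -5 = 2, A[1][2] + B[2][1] = 3 + -2 = 1) = -3 (attained at k = 0)
  C[1][2] = min over k of (A[1][0] + B[0][2] = 2 + 6 = 8, A[1][1] + B[1][2] = 7 + 8 = 15, A[1][2] + B[2][2] = 3 + -2 = 1) = 1 (attained at k = 2)
  C[2][0] = min over k of (A[2][0] + B[0][0] = -2 + 10 = 8, A[2][1] + B[1][0] = 10 + -5 = 5, A[2][2] + B[2][0] = 8 + -5 = 3) = 3 (attained at k = 2)
  C[2][1] = min over k of (A[2][0] + B[0][1] = -2 + -5 = -7, A[2][1] + B[1][1] = 10 + -5 = 5, A[2][2] + B[2][1] = 8 + -2 = 6) = -7 (attained at k = 0)
  C[2][2] = min over k of (A[2][0] + B[0][2] = -2 + 6 = 4, A[2][1] + B[1][2] = 10 + 8 = 18, A[2][2] + B[2][2] = 8 + -2 = 6) = 4 (attained at k = 0)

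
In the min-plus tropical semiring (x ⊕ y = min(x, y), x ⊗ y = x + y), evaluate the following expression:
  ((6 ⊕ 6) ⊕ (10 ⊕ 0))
((6 ⊕ 6) ⊕ (10 ⊕ 0)) = 0

Expand innermost to outermost. Recall ⊕ takes the minimum of its arguments and ⊗ takes their sum. Working out the expression ((6 ⊕ 6) ⊕ (10 ⊕ 0)) gives 0.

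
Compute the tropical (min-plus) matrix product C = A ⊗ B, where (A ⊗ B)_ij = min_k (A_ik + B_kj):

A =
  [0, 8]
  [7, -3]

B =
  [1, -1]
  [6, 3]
A ⊗ B =
  [1, -1]
  [3, 0]

Apply the min-plus product entry-by-entry:
  C[0][0] = min over k of (A[0][0] + B[0][0] = 0 + 1 = 1, A[0][1] + B[1][0] = 8 + 6 = 14) = 1 (attained at k = 0)
  C[0][1] = min over k of (A[0][0] + B[0][1] = 0 + -1 = -1, A[0][1] + B[1][1] = 8 + 3 = 11) = -1 (attained at k = 0)
  C[1][0] = min over k of (A[1][0] + B[0][0] = 7 + 1 = 8, A[1][1] + B[1][0] = -3 + 6 = 3) = 3 (attained at k = 1)
  C[1][1] = min over k of (A[1][0] + B[0][1] = 7 + -1 = 6, A[1][1] + B[1][1] = -3 + 3 = 0) = 0 (attained at k = 1)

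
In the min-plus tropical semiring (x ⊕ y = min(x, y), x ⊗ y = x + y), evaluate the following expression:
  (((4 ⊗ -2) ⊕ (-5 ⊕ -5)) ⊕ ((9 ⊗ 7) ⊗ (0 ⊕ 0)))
(((4 ⊗ -2) ⊕ (-5 ⊕ -5)) ⊕ ((9 ⊗ 7) ⊗ (0 ⊕ 0))) = -5

Expand innermost to outermost. Recall ⊕ takes the minimum of its arguments and ⊗ takes their sum. Working out the expression (((4 ⊗ -2) ⊕ (-5 ⊕ -5)) ⊕ ((9 ⊗ 7) ⊗ (0 ⊕ 0))) gives -5.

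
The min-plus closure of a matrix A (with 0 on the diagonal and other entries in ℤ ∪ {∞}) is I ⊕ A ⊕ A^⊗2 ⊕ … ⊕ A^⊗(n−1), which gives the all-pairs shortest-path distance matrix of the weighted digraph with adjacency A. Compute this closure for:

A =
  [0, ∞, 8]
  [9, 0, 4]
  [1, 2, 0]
Closure =
  [0, 10, 8]
  [5, 0, 4]
  [1, 2, 0]

This is the Floyd-Warshall all-pairs shortest-path computation. For each intermediate vertex k = 0, 1, …, 2, update dist[i][j] ← min(dist[i][j], dist[i][k] + dist[k][j]). The final matrix gives, for each (i, j), the minimum total weight of any directed path from i to j (possibly empty when i = j).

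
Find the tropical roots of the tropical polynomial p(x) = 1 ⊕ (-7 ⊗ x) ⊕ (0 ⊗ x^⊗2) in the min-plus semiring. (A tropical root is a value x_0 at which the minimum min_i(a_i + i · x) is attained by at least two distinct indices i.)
Roots: {-7, 8}

Each tropical root is a break point of the lower envelope of the lines y = a_i + i · x (there are 3 lines, with slopes 0, 1, ..., 2). Only the lines that attain the minimum somewhere contribute to roots; other lines are dominated. Here the surviving (envelope) indices are i = 2, i = 1, i = 0.
Intersections between consecutive envelope lines give the roots: for adjacent envelope indices i < j the intersection is x = (a_i − a_j) / (j − i). Reading off the sorted break points: {-7, 8}.
Verification: at each break x_0, at least two indices attain the minimum of min_i(a_i + i · x_0).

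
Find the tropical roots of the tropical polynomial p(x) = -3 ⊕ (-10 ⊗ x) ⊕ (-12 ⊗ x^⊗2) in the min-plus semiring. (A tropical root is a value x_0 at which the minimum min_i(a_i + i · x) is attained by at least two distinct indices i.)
Roots: {2, 7}

Each tropical root is a break point of the lower envelope of the lines y = a_i + i · x (there are 3 lines, with slopes 0, 1, ..., 2). Only the lines that attain the minimum somewhere contribute to roots; other lines are dominated. Here the surviving (envelope) indices are i = 2, i = 1, i = 0.
Intersections between consecutive envelope lines give the roots: for adjacent envelope indices i < j the intersection is x = (a_i − a_j) / (j − i). Reading off the sorted break points: {2, 7}.
Verification: at each break x_0, at least two indices attain the minimum of min_i(a_i + i · x_0).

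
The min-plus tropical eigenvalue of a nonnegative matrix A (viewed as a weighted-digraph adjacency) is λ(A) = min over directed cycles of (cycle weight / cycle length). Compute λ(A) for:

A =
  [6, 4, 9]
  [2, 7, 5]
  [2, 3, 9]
λ(A) = 3

Enumerate directed cycles and compute their means (weight / length). Sample:
  cycle 0 → 0: weight = 6, length = 1, mean = 6/1 ≈ 6.000
  cycle 1 → 1: weight = 7, length = 1, mean = 7/1 ≈ 7.000
  cycle 2 → 2: weight = 9, length = 1, mean = 9/1 ≈ 9.000
  cycle 0 → 1 → 0: weight = 6, length = 2, mean = 6/2 ≈ 3.000
  cycle 0 → 2 → 0: weight = 11, length = 2, mean = 11/2 ≈ 5.500
  cycle 1 → 0 → 1: weight = 6, length = 2, mean = 6/2 ≈ 3.000
Minimum mean = 3.000, attained e.g. along the cycle 0 → 1 → 0 with weight 6 and length 2. So λ(A) = 6/2 = 3.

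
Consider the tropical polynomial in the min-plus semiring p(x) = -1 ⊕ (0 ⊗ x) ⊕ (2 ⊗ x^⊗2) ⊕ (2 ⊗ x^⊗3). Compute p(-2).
p(-2) = -4

A tropical monomial a ⊗ x^⊗i evaluates to a + i · x. Evaluating each term at x = -2:
  Term 0 contributes -1 + 0 · -2 = -1
  Term 1 contributes 0 + 1 · -2 = -2
  Term 2 contributes 2 + 2 · -2 = -2
  Term 3 contributes 2 + 3 · -2 = -4
p(-2) = ⊕ of these = min[-1, -2, -2, -4] = -4.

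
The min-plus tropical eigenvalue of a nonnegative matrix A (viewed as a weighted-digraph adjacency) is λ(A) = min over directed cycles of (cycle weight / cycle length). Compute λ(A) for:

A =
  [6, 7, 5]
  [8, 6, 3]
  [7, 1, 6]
λ(A) = 2

Enumerate directed cycles and compute their means (weight / length). Sample:
  cycle 0 → 0: weight = 6, length = 1, mean = 6/1 ≈ 6.000
  cycle 1 → 1: weight = 6, length = 1, mean = 6/1 ≈ 6.000
  cycle 2 → 2: weight = 6, length = 1, mean = 6/1 ≈ 6.000
  cycle 0 → 1 → 0: weight = 15, length = 2, mean = 15/2 ≈ 7.500
  cycle 0 → 2 → 0: weight = 12, length = 2, mean = 12/2 ≈ 6.000
  cycle 1 → 0 → 1: weight = 15, length = 2, mean = 15/2 ≈ 7.500
Minimum mean = 2.000, attained e.g. along the cycle 1 → 2 → 1 with weight 4 and length 2. So λ(A) = 4/2 = 2.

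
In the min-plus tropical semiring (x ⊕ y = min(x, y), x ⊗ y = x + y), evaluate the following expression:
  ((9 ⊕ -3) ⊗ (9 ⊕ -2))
((9 ⊕ -3) ⊗ (9 ⊕ -2)) = -5

Expand innermost to outermost. Recall ⊕ takes the minimum of its arguments and ⊗ takes their sum. Working out the expression ((9 ⊕ -3) ⊗ (9 ⊕ -2)) gives -5.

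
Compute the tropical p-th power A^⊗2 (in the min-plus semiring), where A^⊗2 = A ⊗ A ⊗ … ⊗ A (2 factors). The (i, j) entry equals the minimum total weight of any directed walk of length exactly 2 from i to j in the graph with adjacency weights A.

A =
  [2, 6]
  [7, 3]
A^⊗2 =
  [4, 8]
  [9, 6]

Each entry (A^⊗2)_ij equals the minimum over all length-2 walks i = v_0 → v_1 → … → v_2 = j of Σ_t A[v_t][v_{t+1}]. For example, for (i, j) = (0, 1) we minimise over 2 possible intermediate vertex sequences; the minimum is 8, attained along the walk 0 → 0 → 1.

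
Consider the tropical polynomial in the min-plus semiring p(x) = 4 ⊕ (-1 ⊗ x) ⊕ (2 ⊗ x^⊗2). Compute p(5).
p(5) = 4

A tropical monomial a ⊗ x^⊗i evaluates to a + i · x. Evaluating each term at x = 5:
  Term 0 contributes 4 + 0 · 5 = 4
  Term 1 contributes -1 + 1 · 5 = 4
  Term 2 contributes 2 + 2 · 5 = 12
p(5) = ⊕ of these = min[4, 4, 12] = 4.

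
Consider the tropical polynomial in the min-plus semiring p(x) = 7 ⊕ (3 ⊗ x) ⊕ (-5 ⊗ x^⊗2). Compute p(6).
p(6) = 7

A tropical monomial a ⊗ x^⊗i evaluates to a + i · x. Evaluating each term at x = 6:
  Term 0 contributes 7 + 0 · 6 = 7
  Term 1 contributes 3 + 1 · 6 = 9
  Term 2 contributes -5 + 2 · 6 = 7
p(6) = ⊕ of these = min[7, 9, 7] = 7.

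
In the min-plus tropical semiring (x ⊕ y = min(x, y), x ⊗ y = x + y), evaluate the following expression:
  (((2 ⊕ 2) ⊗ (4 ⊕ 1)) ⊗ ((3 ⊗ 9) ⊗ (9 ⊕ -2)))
(((2 ⊕ 2) ⊗ (4 ⊕ 1)) ⊗ ((3 ⊗ 9) ⊗ (9 ⊕ -2))) = 13

Expand innermost to outermost. Recall ⊕ takes the minimum of its arguments and ⊗ takes their sum. Working out the expression (((2 ⊕ 2) ⊗ (4 ⊕ 1)) ⊗ ((3 ⊗ 9) ⊗ (9 ⊕ -2))) gives 13.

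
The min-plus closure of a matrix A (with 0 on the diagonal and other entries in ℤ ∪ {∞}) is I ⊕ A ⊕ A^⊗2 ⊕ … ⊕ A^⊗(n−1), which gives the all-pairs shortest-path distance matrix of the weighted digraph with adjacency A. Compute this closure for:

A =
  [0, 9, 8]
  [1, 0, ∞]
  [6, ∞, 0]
Closure =
  [0, 9, 8]
  [1, 0, 9]
  [6, 15, 0]

This is the Floyd-Warshall all-pairs shortest-path computation. For each intermediate vertex k = 0, 1, …, 2, update dist[i][j] ← min(dist[i][j], dist[i][k] + dist[k][j]). The final matrix gives, for each (i, j), the minimum total weight of any directed path from i to j (possibly empty when i = j).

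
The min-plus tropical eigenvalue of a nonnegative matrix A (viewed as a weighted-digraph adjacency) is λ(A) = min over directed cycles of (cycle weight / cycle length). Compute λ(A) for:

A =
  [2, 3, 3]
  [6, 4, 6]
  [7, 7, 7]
λ(A) = 2

Enumerate directed cycles and compute their means (weight / length). Sample:
  cycle 0 → 0: weight = 2, length = 1, mean = 2/1 ≈ 2.000
  cycle 1 → 1: weight = 4, length = 1, mean = 4/1 ≈ 4.000
  cycle 2 → 2: weight = 7, length = 1, mean = 7/1 ≈ 7.000
  cycle 0 → 1 → 0: weight = 9, length = 2, mean = 9/2 ≈ 4.500
  cycle 0 → 2 → 0: weight = 10, length = 2, mean = 10/2 ≈ 5.000
  cycle 1 → 0 → 1: weight = 9, length = 2, mean = 9/2 ≈ 4.500
Minimum mean = 2.000, attained e.g. along the cycle 0 → 0 with weight 2 and length 1. So λ(A) = 2/1 = 2.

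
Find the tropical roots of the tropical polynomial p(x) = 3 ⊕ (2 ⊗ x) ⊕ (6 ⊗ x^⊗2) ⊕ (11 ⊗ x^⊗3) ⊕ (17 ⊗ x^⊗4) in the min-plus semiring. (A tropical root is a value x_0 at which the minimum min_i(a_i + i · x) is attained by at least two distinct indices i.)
Roots: {-6, -5, -4, 1}

Each tropical root is a break point of the lower envelope of the lines y = a_i + i · x (there are 5 lines, with slopes 0, 1, ..., 4). Only the lines that attain the minimum somewhere contribute to roots; other lines are dominated. Here the surviving (envelope) indices are i = 4, i = 3, i = 2, i = 1, i = 0.
Intersections between consecutive envelope lines give the roots: for adjacent envelope indices i < j the intersection is x = (a_i − a_j) / (j − i). Reading off the sorted break points: {-6, -5, -4, 1}.
Verification: at each break x_0, at least two indices attain the minimum of min_i(a_i + i · x_0).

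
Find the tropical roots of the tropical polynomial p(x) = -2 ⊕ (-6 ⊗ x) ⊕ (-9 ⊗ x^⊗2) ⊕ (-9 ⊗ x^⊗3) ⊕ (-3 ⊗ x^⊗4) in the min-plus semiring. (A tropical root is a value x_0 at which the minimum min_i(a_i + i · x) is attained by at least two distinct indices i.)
Roots: {-6, 0, 3, 4}

Each tropical root is a break point of the lower envelope of the lines y = a_i + i · x (there are 5 lines, with slopes 0, 1, ..., 4). Only the lines that attain the minimum somewhere contribute to roots; other lines are dominated. Here the surviving (envelope) indices are i = 4, i = 3, i = 2, i = 1, i = 0.
Intersections between consecutive envelope lines give the roots: for adjacent envelope indices i < j the intersection is x = (a_i − a_j) / (j − i). Reading off the sorted break points: {-6, 0, 3, 4}.
Verification: at each break x_0, at least two indices attain the minimum of min_i(a_i + i · x_0).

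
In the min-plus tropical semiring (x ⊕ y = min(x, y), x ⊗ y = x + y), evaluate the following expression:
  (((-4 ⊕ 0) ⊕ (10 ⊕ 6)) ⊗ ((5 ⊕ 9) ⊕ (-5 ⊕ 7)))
(((-4 ⊕ 0) ⊕ (10 ⊕ 6)) ⊗ ((5 ⊕ 9) ⊕ (-5 ⊕ 7))) = -9

Expand innermost to outermost. Recall ⊕ takes the minimum of its arguments and ⊗ takes their sum. Working out the expression (((-4 ⊕ 0) ⊕ (10 ⊕ 6)) ⊗ ((5 ⊕ 9) ⊕ (-5 ⊕ 7))) gives -9.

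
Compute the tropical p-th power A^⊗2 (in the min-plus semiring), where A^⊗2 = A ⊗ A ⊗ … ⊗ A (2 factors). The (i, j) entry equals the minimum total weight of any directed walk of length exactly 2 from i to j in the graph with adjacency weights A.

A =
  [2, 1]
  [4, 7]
A^⊗2 =
  [4, 3]
  [6, 5]

Each entry (A^⊗2)_ij equals the minimum over all length-2 walks i = v_0 → v_1 → … → v_2 = j of Σ_t A[v_t][v_{t+1}]. For example, for (i, j) = (0, 1) we minimise over 2 possible intermediate vertex sequences; the minimum is 3, attained along the walk 0 → 0 → 1.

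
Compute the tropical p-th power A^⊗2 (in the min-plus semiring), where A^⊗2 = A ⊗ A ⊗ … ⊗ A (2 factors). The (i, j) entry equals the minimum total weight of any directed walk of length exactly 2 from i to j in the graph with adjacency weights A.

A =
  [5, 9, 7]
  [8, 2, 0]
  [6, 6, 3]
A^⊗2 =
  [10, 11, 9]
  [6, 4, 2]
  [9, 8, 6]

Each entry (A^⊗2)_ij equals the minimum over all length-2 walks i = v_0 → v_1 → … → v_2 = j of Σ_t A[v_t][v_{t+1}]. For example, for (i, j) = (0, 2) we minimise over 3 possible intermediate vertex sequences; the minimum is 9, attained along the walk 0 → 1 → 2.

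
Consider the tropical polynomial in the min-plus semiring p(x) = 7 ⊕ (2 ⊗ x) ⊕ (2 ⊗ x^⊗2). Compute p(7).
p(7) = 7

A tropical monomial a ⊗ x^⊗i evaluates to a + i · x. Evaluating each term at x = 7:
  Term 0 contributes 7 + 0 · 7 = 7
  Term 1 contributes 2 + 1 · 7 = 9
  Term 2 contributes 2 + 2 · 7 = 16
p(7) = ⊕ of these = min[7, 9, 16] = 7.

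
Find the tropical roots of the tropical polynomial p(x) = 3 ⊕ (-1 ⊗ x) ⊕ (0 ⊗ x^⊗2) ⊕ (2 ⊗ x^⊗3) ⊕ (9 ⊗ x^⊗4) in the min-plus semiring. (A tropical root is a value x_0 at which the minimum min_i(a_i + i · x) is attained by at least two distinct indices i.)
Roots: {-7, -2, -1, 4}

Each tropical root is a break point of the lower envelope of the lines y = a_i + i · x (there are 5 lines, with slopes 0, 1, ..., 4). Only the lines that attain the minimum somewhere contribute to roots; other lines are dominated. Here the surviving (envelope) indices are i = 4, i = 3, i = 2, i = 1, i = 0.
Intersections between consecutive envelope lines give the roots: for adjacent envelope indices i < j the intersection is x = (a_i − a_j) / (j − i). Reading off the sorted break points: {-7, -2, -1, 4}.
Verification: at each break x_0, at least two indices attain the minimum of min_i(a_i + i · x_0).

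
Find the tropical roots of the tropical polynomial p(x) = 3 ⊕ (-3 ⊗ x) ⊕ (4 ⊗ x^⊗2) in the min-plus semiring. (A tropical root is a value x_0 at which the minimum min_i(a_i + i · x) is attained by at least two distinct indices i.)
Roots: {-7, 6}

Each tropical root is a break point of the lower envelope of the lines y = a_i + i · x (there are 3 lines, with slopes 0, 1, ..., 2). Only the lines that attain the minimum somewhere contribute to roots; other lines are dominated. Here the surviving (envelope) indices are i = 2, i = 1, i = 0.
Intersections between consecutive envelope lines give the roots: for adjacent envelope indices i < j the intersection is x = (a_i − a_j) / (j − i). Reading off the sorted break points: {-7, 6}.
Verification: at each break x_0, at least two indices attain the minimum of min_i(a_i + i · x_0).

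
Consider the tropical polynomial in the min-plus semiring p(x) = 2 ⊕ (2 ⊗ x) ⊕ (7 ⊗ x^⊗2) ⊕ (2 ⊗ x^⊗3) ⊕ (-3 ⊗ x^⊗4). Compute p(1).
p(1) = 1

A tropical monomial a ⊗ x^⊗i evaluates to a + i · x. Evaluating each term at x = 1:
  Term 0 contributes 2 + 0 · 1 = 2
  Term 1 contributes 2 + 1 · 1 = 3
  Term 2 contributes 7 + 2 · 1 = 9
  Term 3 contributes 2 + 3 · 1 = 5
  Term 4 contributes -3 + 4 · 1 = 1
p(1) = ⊕ of these = min[2, 3, 9, 5, 1] = 1.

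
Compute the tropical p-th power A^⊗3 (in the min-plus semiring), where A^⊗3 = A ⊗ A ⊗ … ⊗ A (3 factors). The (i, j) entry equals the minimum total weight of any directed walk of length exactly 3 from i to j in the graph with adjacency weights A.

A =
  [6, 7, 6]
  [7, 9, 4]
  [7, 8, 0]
A^⊗3 =
  [13, 14, 6]
  [11, 12, 4]
  [7, 8, 0]

Each entry (A^⊗3)_ij equals the minimum over all length-3 walks i = v_0 → v_1 → … → v_3 = j of Σ_t A[v_t][v_{t+1}]. For example, for (i, j) = (0, 2) we minimise over 9 possible intermediate vertex sequences; the minimum is 6, attained along the walk 0 → 2 → 2 → 2.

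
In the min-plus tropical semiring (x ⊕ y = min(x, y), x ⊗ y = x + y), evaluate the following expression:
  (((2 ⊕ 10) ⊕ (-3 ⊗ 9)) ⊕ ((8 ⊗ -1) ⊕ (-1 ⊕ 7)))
(((2 ⊕ 10) ⊕ (-3 ⊗ 9)) ⊕ ((8 ⊗ -1) ⊕ (-1 ⊕ 7))) = -1

Expand innermost to outermost. Recall ⊕ takes the minimum of its arguments and ⊗ takes their sum. Working out the expression (((2 ⊕ 10) ⊕ (-3 ⊗ 9)) ⊕ ((8 ⊗ -1) ⊕ (-1 ⊕ 7))) gives -1.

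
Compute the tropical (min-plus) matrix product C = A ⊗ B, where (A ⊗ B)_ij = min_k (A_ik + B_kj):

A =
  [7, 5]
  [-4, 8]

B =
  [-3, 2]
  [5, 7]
A ⊗ B =
  [4, 9]
  [-7, -2]

Apply the min-plus product entry-by-entry:
  C[0][0] = min over k of (A[0][0] + B[0][0] = 7 + -3 = 4, A[0][1] + B[1][0] = 5 + 5 = 10) = 4 (attained at k = 0)
  C[0][1] = min over k of (A[0][0] + B[0][1] = 7 + 2 = 9, A[0][1] + B[1][1] = 5 + 7 = 12) = 9 (attained at k = 0)
  C[1][0] = min over k of (A[1][0] + B[0][0] = -4 + -3 = -7, A[1][1] + B[1][0] = 8 + 5 = 13) = -7 (attained at k = 0)
  C[1][1] = min over k of (A[1][0] + B[0][1] = -4 + 2 = -2, A[1][1] + B[1][1] = 8 + 7 = 15) = -2 (attained at k = 0)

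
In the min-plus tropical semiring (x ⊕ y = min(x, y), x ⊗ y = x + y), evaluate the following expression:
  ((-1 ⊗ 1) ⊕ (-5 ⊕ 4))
((-1 ⊗ 1) ⊕ (-5 ⊕ 4)) = -5

Expand innermost to outermost. Recall ⊕ takes the minimum of its arguments and ⊗ takes their sum. Working out the expression ((-1 ⊗ 1) ⊕ (-5 ⊕ 4)) gives -5.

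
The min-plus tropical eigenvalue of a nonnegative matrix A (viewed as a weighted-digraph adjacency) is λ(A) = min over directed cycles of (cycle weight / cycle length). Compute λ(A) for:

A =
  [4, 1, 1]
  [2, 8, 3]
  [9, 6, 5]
λ(A) = 3/2

Enumerate directed cycles and compute their means (weight / length). Sample:
  cycle 0 → 0: weight = 4, length = 1, mean = 4/1 ≈ 4.000
  cycle 1 → 1: weight = 8, length = 1, mean = 8/1 ≈ 8.000
  cycle 2 → 2: weight = 5, length = 1, mean = 5/1 ≈ 5.000
  cycle 0 → 1 → 0: weight = 3, length = 2, mean = 3/2 ≈ 1.500
  cycle 0 → 2 → 0: weight = 10, length = 2, mean = 10/2 ≈ 5.000
  cycle 1 → 0 → 1: weight = 3, length = 2, mean = 3/2 ≈ 1.500
Minimum mean = 1.500, attained e.g. along the cycle 0 → 1 → 0 with weight 3 and length 2. So λ(A) = 3/2 = 3/2.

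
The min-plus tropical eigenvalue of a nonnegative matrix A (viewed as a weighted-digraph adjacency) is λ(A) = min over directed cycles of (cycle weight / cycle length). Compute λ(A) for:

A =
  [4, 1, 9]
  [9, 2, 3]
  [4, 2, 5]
λ(A) = 2

Enumerate directed cycles and compute their means (weight / length). Sample:
  cycle 0 → 0: weight = 4, length = 1, mean = 4/1 ≈ 4.000
  cycle 1 → 1: weight = 2, length = 1, mean = 2/1 ≈ 2.000
  cycle 2 → 2: weight = 5, length = 1, mean = 5/1 ≈ 5.000
  cycle 0 → 1 → 0: weight = 10, length = 2, mean = 10/2 ≈ 5.000
  cycle 0 → 2 → 0: weight = 13, length = 2, mean = 13/2 ≈ 6.500
  cycle 1 → 0 → 1: weight = 10, length = 2, mean = 10/2 ≈ 5.000
Minimum mean = 2.000, attained e.g. along the cycle 1 → 1 with weight 2 and length 1. So λ(A) = 2/1 = 2.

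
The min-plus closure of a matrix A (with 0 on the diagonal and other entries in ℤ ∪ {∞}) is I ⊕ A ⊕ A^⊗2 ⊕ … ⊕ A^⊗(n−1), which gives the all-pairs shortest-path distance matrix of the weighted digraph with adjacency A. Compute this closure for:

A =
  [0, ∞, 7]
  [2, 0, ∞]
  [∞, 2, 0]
Closure =
  [0, 9, 7]
  [2, 0, 9]
  [4, 2, 0]

This is the Floyd-Warshall all-pairs shortest-path computation. For each intermediate vertex k = 0, 1, …, 2, update dist[i][j] ← min(dist[i][j], dist[i][k] + dist[k][j]). The final matrix gives, for each (i, j), the minimum total weight of any directed path from i to j (possibly empty when i = j).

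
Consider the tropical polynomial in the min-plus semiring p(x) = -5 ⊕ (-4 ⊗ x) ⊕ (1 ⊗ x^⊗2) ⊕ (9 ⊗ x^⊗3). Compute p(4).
p(4) = -5

A tropical monomial a ⊗ x^⊗i evaluates to a + i · x. Evaluating each term at x = 4:
  Term 0 contributes -5 + 0 · 4 = -5
  Term 1 contributes -4 + 1 · 4 = 0
  Term 2 contributes 1 + 2 · 4 = 9
  Term 3 contributes 9 + 3 · 4 = 21
p(4) = ⊕ of these = min[-5, 0, 9, 21] = -5.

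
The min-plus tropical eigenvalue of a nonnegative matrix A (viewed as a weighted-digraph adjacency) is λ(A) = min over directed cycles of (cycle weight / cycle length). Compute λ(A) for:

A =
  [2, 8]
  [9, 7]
λ(A) = 2

Enumerate directed cycles and compute their means (weight / length). Sample:
  cycle 0 → 0: weight = 2, length = 1, mean = 2/1 ≈ 2.000
  cycle 1 → 1: weight = 7, length = 1, mean = 7/1 ≈ 7.000
  cycle 0 → 1 → 0: weight = 17, length = 2, mean = 17/2 ≈ 8.500
  cycle 1 → 0 → 1: weight = 17, length = 2, mean = 17/2 ≈ 8.500
Minimum mean = 2.000, attained e.g. along the cycle 0 → 0 with weight 2 and length 1. So λ(A) = 2/1 = 2.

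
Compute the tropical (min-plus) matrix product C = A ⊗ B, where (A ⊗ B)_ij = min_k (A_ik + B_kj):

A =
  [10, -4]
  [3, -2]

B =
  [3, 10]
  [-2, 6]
A ⊗ B =
  [-6, 2]
  [-4, 4]

Apply the min-plus product entry-by-entry:
  C[0][0] = min over k of (A[0][0] + B[0][0] = 10 + 3 = 13, A[0][1] + B[1][0] = -4 + -2 = -6) = -6 (attained at k = 1)
  C[0][1] = min over k of (A[0][0] + B[0][1] = 10 + 10 = 20, A[0][1] + B[1][1] = -4 + 6 = 2) = 2 (attained at k = 1)
  C[1][0] = min over k of (A[1][0] + B[0][0] = 3 + 3 = 6, A[1][1] + B[1][0] = -2 + -2 = -4) = -4 (attained at k = 1)
  C[1][1] = min over k of (A[1][0] + B[0][1] = 3 + 10 = 13, A[1][1] + B[1][1] = -2 + 6 = 4) = 4 (attained at k = 1)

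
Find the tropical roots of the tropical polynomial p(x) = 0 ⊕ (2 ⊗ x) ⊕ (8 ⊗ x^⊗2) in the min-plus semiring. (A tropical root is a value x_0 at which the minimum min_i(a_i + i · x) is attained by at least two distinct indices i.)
Roots: {-6, -2}

Each tropical root is a break point of the lower envelope of the lines y = a_i + i · x (there are 3 lines, with slopes 0, 1, ..., 2). Only the lines that attain the minimum somewhere contribute to roots; other lines are dominated. Here the surviving (envelope) indices are i = 2, i = 1, i = 0.
Intersections between consecutive envelope lines give the roots: for adjacent envelope indices i < j the intersection is x = (a_i − a_j) / (j − i). Reading off the sorted break points: {-6, -2}.
Verification: at each break x_0, at least two indices attain the minimum of min_i(a_i + i · x_0).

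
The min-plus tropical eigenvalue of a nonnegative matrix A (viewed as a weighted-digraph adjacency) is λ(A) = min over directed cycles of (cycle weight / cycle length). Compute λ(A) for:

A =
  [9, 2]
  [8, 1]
λ(A) = 1

Enumerate directed cycles and compute their means (weight / length). Sample:
  cycle 0 → 0: weight = 9, length = 1, mean = 9/1 ≈ 9.000
  cycle 1 → 1: weight = 1, length = 1, mean = 1/1 ≈ 1.000
  cycle 0 → 1 → 0: weight = 10, length = 2, mean = 10/2 ≈ 5.000
  cycle 1 → 0 → 1: weight = 10, length = 2, mean = 10/2 ≈ 5.000
Minimum mean = 1.000, attained e.g. along the cycle 1 → 1 with weight 1 and length 1. So λ(A) = 1/1 = 1.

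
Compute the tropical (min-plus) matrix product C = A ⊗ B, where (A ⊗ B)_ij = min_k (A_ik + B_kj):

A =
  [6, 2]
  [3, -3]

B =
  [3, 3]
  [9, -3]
A ⊗ B =
  [9, -1]
  [6, -6]

Apply the min-plus product entry-by-entry:
  C[0][0] = min over k of (A[0][0] + B[0][0] = 6 + 3 = 9, A[0][1] + B[1][0] = 2 + 9 = 11) = 9 (attained at k = 0)
  C[0][1] = min over k of (A[0][0] + B[0][1] = 6 + 3 = 9, A[0][1] + B[1][1] = 2 + -3 = -1) = -1 (attained at k = 1)
  C[1][0] = min over k of (A[1][0] + B[0][0] = 3 + 3 = 6, A[1][1] + B[1][0] = -3 + 9 = 6) = 6 (attained at k = 0)
  C[1][1] = min over k of (A[1][0] + B[0][1] = 3 + 3 = 6, A[1][1] + B[1][1] = -3 + -3 = -6) = -6 (attained at k = 1)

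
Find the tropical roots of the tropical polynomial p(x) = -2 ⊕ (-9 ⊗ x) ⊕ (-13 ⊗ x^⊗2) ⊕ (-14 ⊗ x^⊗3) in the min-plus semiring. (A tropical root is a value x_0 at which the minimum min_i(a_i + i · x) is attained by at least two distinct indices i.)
Roots: {1, 4, 7}

Each tropical root is a break point of the lower envelope of the lines y = a_i + i · x (there are 4 lines, with slopes 0, 1, ..., 3). Only the lines that attain the minimum somewhere contribute to roots; other lines are dominated. Here the surviving (envelope) indices are i = 3, i = 2, i = 1, i = 0.
Intersections between consecutive envelope lines give the roots: for adjacent envelope indices i < j the intersection is x = (a_i − a_j) / (j − i). Reading off the sorted break points: {1, 4, 7}.
Verification: at each break x_0, at least two indices attain the minimum of min_i(a_i + i · x_0).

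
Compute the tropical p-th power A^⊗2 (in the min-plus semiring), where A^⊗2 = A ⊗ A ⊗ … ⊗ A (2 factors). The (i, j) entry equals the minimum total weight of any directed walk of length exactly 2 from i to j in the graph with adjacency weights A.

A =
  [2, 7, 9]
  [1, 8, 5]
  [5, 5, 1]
A^⊗2 =
  [4, 9, 10]
  [3, 8, 6]
  [6, 6, 2]

Each entry (A^⊗2)_ij equals the minimum over all length-2 walks i = v_0 → v_1 → … → v_2 = j of Σ_t A[v_t][v_{t+1}]. For example, for (i, j) = (0, 2) we minimise over 3 possible intermediate vertex sequences; the minimum is 10, attained along the walk 0 → 2 → 2.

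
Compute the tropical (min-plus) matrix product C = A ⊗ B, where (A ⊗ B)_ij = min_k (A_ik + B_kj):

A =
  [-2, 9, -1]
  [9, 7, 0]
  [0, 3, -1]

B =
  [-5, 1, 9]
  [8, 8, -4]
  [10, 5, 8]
A ⊗ B =
  [-7, -1, 5]
  [4, 5, 3]
  [-5, 1, -1]

Apply the min-plus product entry-by-entry:
  C[0][0] = min over k of (A[0][0] + B[0][0] = -2 + -5 = -7, A[0][1] + B[1][0] = 9 + 8 = 17, A[0][2] + B[2][0] = -1 + 10 = 9) = -7 (attained at k = 0)
  C[0][1] = min over k of (A[0][0] + B[0][1] = -2 + 1 = -1, A[0][1] + B[1][1] = 9 + 8 = 17, A[0][2] + B[2][1] = -1 + 5 = 4) = -1 (attained at k = 0)
  C[0][2] = min over k of (A[0][0] + B[0][2] = -2 + 9 = 7, A[0][1] + B[1][2] = 9 + -4 = 5, A[0][2] + B[2][2] = -1 + 8 = 7) = 5 (attained at k = 1)
  C[1][0] = min over k of (A[1][0] + B[0][0] = 9 + -5 = 4, A[1][1] + B[1][0] = 7 + 8 = 15, A[1][2] + B[2][0] = 0 + 10 = 10) = 4 (attained at k = 0)
  C[1][1] = min over k of (A[1][0] + B[0][1] = 9 + 1 = 10, A[1][1] + B[1][1] = 7 + 8 = 15, A[1][2] + B[2][1] = 0 + 5 = 5) = 5 (attained at k = 2)
  C[1][2] = min over k of (A[1][0] + B[0][2] = 9 + 9 = 18, A[1][1] + B[1][2] = 7 + -4 = 3, A[1][2] + B[2][2] = 0 + 8 = 8) = 3 (attained at k = 1)
  C[2][0] = min over k of (A[2][0] + B[0][0] = 0 + -5 = -5, A[2][1] + B[1][0] = 3 + 8 = 11, A[2][2] + B[2][0] = -1 + 10 = 9) = -5 (attained at k = 0)
  C[2][1] = min over k of (A[2][0] + B[0][1] = 0 + 1 = 1, A[2][1] + B[1][1] = 3 + 8 = 11, A[2][2] + B[2][1] = -1 + 5 = 4) = 1 (attained at k = 0)
  C[2][2] = min over k of (A[2][0] + B[0][2] = 0 + 9 = 9, A[2][1] + B[1][2] = 3 + -4 = -1, A[2][2] + B[2][2] = -1 + 8 = 7) = -1 (attained at k = 1)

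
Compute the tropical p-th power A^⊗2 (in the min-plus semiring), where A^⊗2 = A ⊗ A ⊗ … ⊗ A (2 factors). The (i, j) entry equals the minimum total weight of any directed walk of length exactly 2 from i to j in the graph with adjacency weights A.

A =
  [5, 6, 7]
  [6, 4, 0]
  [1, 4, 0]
A^⊗2 =
  [8, 10, 6]
  [1, 4, 0]
  [1, 4, 0]

Each entry (A^⊗2)_ij equals the minimum over all length-2 walks i = v_0 → v_1 → … → v_2 = j of Σ_t A[v_t][v_{t+1}]. For example, for (i, j) = (0, 2) we minimise over 3 possible intermediate vertex sequences; the minimum is 6, attained along the walk 0 → 1 → 2.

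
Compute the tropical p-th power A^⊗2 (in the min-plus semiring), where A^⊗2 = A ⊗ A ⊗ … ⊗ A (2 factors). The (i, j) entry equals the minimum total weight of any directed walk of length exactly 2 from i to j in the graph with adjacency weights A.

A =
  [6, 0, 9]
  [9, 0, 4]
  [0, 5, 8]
A^⊗2 =
  [9, 0, 4]
  [4, 0, 4]
  [6, 0, 9]

Each entry (A^⊗2)_ij equals the minimum over all length-2 walks i = v_0 → v_1 → … → v_2 = j of Σ_t A[v_t][v_{t+1}]. For example, for (i, j) = (0, 2) we minimise over 3 possible intermediate vertex sequences; the minimum is 4, attained along the walk 0 → 1 → 2.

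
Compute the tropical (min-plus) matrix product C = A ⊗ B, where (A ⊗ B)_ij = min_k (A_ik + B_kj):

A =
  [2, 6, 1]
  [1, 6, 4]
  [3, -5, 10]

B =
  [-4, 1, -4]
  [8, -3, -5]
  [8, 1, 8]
A ⊗ B =
  [-2, 2, -2]
  [-3, 2, -3]
  [-1, -8, -10]

Apply the min-plus product entry-by-entry:
  C[0][0] = min over k of (A[0][0] + B[0][0] = 2 + -4 = -2, A[0][1] + B[1][0] = 6 + 8 = 14, A[0][2] + B[2][0] = 1 + 8 = 9) = -2 (attained at k = 0)
  C[0][1] = min over k of (A[0][0] + B[0][1] = 2 + 1 = 3, A[0][1] + B[1][1] = 6 + -3 = 3, A[0][2] + B[2][1] = 1 + 1 = 2) = 2 (attained at k = 2)
  C[0][2] = min over k of (A[0][0] + B[0][2] = 2 + -4 = -2, A[0][1] + B[1][2] = 6 + -5 = 1, A[0][2] + B[2][2] = 1 + 8 = 9) = -2 (attained at k = 0)
  C[1][0] = min over k of (A[1][0] + B[0][0] = 1 + -4 = -3, A[1][1] + B[1][0] = 6 + 8 = 14, A[1][2] + B[2][0] = 4 + 8 = 12) = -3 (attained at k = 0)
  C[1][1] = min over k of (A[1][0] + B[0][1] = 1 + 1 = 2, A[1][1] + B[1][1] = 6 + -3 = 3, A[1][2] + B[2][1] = 4 + 1 = 5) = 2 (attained at k = 0)
  C[1][2] = min over k of (A[1][0] + B[0][2] = 1 + -4 = -3, A[1][1] + B[1][2] = 6 + -5 = 1, A[1][2] + B[2][2] = 4 + 8 = 12) = -3 (attained at k = 0)
  C[2][0] = min over k of (A[2][0] + B[0][0] = 3 + -4 = -1, A[2][1] + B[1][0] = -5 + 8 = 3, A[2][2] + B[2][0] = 10 + 8 = 18) = -1 (attained at k = 0)
  C[2][1] = min over k of (A[2][0] + B[0][1] = 3 + 1 = 4, A[2][1] + B[1][1] = -5 + -3 = -8, A[2][2] + B[2][1] = 10 + 1 = 11) = -8 (attained at k = 1)
  C[2][2] = min over k of (A[2][0] + B[0][2] = 3 + -4 = -1, A[2][1] + B[1][2] = -5 + -5 = -10, A[2][2] + B[2][2] = 10 + 8 = 18) = -10 (attained at k = 1)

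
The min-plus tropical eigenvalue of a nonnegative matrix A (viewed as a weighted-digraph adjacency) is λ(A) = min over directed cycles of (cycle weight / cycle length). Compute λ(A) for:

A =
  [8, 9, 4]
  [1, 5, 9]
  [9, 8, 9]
λ(A) = 13/3

Enumerate directed cycles and compute their means (weight / length). Sample:
  cycle 0 → 0: weight = 8, length = 1, mean = 8/1 ≈ 8.000
  cycle 1 → 1: weight = 5, length = 1, mean = 5/1 ≈ 5.000
  cycle 2 → 2: weight = 9, length = 1, mean = 9/1 ≈ 9.000
  cycle 0 → 1 → 0: weight = 10, length = 2, mean = 10/2 ≈ 5.000
  cycle 0 → 2 → 0: weight = 13, length = 2, mean = 13/2 ≈ 6.500
  cycle 1 → 0 → 1: weight = 10, length = 2, mean = 10/2 ≈ 5.000
Minimum mean = 4.333, attained e.g. along the cycle 0 → 2 → 1 → 0 with weight 13 and length 3. So λ(A) = 13/3 = 13/3.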